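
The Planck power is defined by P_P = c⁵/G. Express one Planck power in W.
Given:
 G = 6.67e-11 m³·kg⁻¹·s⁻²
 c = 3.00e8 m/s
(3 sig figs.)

P_P = c⁵/G
  = 2.43e42 / 6.67e-11
  = 3.64e52 W

3.64e52 W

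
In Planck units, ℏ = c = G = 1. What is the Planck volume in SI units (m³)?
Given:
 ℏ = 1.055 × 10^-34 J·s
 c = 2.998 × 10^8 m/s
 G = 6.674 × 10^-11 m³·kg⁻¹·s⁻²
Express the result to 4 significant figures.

4.224 × 10^-105 m³

Dimensional analysis gives V_P = (ℏG/c³)^(3/2).
  = √(1.784 × 10^-209)
  = 4.224 × 10^-105 m³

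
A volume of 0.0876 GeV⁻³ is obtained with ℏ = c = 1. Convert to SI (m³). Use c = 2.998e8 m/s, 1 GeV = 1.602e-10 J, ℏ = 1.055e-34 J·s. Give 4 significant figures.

6.742e-49 m³

Volume is [L]³ = [E]⁻³·(ℏc)³.
1 GeV⁻³ → (ℏc)³ × (1 GeV in J)⁻³ = 7.696e-48 m³.
Result: 0.0876 × 7.696e-48 = 6.742e-49 m³.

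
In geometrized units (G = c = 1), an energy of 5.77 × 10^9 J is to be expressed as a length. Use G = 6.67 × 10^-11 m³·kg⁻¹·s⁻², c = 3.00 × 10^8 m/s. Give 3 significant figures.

4.75 × 10^-35 m

Energy → length via G/c⁴.
5.77 × 10^9 J × (G/c⁴) = 4.75 × 10^-35 m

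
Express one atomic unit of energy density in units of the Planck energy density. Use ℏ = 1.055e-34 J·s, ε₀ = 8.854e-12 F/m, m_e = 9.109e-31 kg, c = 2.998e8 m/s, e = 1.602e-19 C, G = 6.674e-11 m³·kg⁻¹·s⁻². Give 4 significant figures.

6.323e-101

atomic unit of energy density: u_au = E_h/a₀³ = m_e⁴e¹⁰/((4πε₀)⁵ℏ⁸) = 2.929e13 J/m³
Planck energy density: u_P = c⁷/(ℏG²) = 4.632e113 J/m³
ratio = 2.929e13 / 4.632e113 = 6.323e-101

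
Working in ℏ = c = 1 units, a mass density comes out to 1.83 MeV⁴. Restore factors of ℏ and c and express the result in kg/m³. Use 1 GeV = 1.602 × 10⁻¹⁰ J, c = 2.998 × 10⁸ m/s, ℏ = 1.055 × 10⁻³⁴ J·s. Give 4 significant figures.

Mass density is [E]/(c²[L]³) = [E]⁴/(ℏ³c⁵).
1 GeV⁴ → 1/(ℏ³c⁵) × (1 GeV in J)⁴ = 2.316 × 10²⁰ kg/m³.
Convert the energy scale: 1.83 MeV⁴ = 1.83 × 10⁻¹² GeV⁴.
Result: 1.83 × 10⁻¹² × 2.316 × 10²⁰ = 4.238 × 10⁸ kg/m³.

4.238 × 10⁸ kg/m³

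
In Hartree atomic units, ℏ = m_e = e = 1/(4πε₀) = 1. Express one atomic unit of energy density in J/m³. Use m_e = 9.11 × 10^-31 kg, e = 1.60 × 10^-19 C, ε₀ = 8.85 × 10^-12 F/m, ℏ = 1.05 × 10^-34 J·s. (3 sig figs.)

3.01 × 10^13 J/m³

The unique combination of the constants set to 1 with dimensions of energy density is u_au = E_h/a₀³ = m_e⁴e¹⁰/((4πε₀)⁵ℏ⁸).
E_h = 4.38 × 10^-18 J
a₀ = 5.26 × 10^-11 m
E_h/a₀³ = 3.01 × 10^13 J/m³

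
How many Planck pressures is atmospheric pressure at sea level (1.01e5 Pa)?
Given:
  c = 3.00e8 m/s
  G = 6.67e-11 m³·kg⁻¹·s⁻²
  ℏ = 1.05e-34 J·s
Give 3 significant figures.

Planck pressure: p_P = c⁷/(ℏG²) = 4.68e113 Pa.
1.01e5 / 4.68e113 = 2.16e-109

2.16e-109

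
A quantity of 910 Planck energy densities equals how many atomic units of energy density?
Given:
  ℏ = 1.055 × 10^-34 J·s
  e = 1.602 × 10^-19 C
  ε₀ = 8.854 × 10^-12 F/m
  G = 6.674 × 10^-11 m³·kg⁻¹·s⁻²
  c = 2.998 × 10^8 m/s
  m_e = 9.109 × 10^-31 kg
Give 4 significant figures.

Planck energy density: u_P = c⁷/(ℏG²) = 4.632 × 10^113 J/m³
atomic unit of energy density: u_au = E_h/a₀³ = m_e⁴e¹⁰/((4πε₀)⁵ℏ⁸) = 2.929 × 10^13 J/m³
910 × 4.632 × 10^113 / 2.929 × 10^13 = 1.439 × 10^103

1.439 × 10^103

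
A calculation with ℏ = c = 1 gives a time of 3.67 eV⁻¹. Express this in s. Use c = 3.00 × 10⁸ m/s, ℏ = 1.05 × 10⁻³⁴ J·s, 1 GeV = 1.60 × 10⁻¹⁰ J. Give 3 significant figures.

2.41 × 10⁻¹⁵ s

A time is [E]⁻¹ in ℏ=c=1; restore one factor of ℏ.
1 GeV⁻¹ → ℏ × (1 GeV in J)⁻¹ = 6.56 × 10⁻²⁵ s.
Convert the energy scale: 3.67 eV⁻¹ = 3.67 × 10⁹ GeV⁻¹.
Result: 3.67 × 10⁹ × 6.56 × 10⁻²⁵ = 2.41 × 10⁻¹⁵ s.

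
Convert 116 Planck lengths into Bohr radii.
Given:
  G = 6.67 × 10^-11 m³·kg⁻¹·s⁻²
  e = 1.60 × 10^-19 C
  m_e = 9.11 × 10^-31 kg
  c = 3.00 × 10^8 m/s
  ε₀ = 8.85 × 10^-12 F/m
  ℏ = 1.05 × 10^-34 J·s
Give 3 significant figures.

Planck length: ℓ_P = √(ℏG/c³) = 1.61 × 10^-35 m
Bohr radius: a₀ = 4πε₀ℏ²/(m_e e²) = 5.26 × 10^-11 m
116 × 1.61 × 10^-35 / 5.26 × 10^-11 = 3.55 × 10^-23

3.55 × 10^-23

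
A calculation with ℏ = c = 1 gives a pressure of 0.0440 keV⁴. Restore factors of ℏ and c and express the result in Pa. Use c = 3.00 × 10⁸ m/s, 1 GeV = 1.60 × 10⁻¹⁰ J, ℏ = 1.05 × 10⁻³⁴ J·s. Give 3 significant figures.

9.23 × 10¹¹ Pa

Pressure is [E]/[L]³ = [E]⁴/(ℏc)³.
1 GeV⁴ → 1/(ℏc)³ × (1 GeV in J)⁴ = 2.10 × 10³⁷ Pa.
Convert the energy scale: 0.0440 keV⁴ = 4.40 × 10⁻²⁶ GeV⁴.
Result: 4.40 × 10⁻²⁶ × 2.10 × 10³⁷ = 9.23 × 10¹¹ Pa.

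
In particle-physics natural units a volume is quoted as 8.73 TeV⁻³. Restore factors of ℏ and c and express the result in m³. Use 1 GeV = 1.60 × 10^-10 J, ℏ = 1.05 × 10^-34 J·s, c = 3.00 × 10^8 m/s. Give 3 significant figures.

Volume is [L]³ = [E]⁻³·(ℏc)³.
1 GeV⁻³ → (ℏc)³ × (1 GeV in J)⁻³ = 7.63 × 10^-48 m³.
Convert the energy scale: 8.73 TeV⁻³ = 8.73 × 10^-9 GeV⁻³.
Result: 8.73 × 10^-9 × 7.63 × 10^-48 = 6.66 × 10^-56 m³.

6.66 × 10^-56 m³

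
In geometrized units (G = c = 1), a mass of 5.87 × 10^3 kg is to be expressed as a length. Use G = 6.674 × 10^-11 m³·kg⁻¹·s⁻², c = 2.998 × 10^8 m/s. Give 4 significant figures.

4.359 × 10^-24 m

In G = c = 1 units mass has dimensions of length; the conversion factor is G/c².
5.87 × 10^3 kg × (G/c²) = 4.359 × 10^-24 m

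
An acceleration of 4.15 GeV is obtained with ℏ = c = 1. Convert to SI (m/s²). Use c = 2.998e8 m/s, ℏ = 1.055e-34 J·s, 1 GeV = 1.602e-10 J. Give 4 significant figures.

1.889e33 m/s²

Acceleration is [L]/[T]² = c·[E]/ℏ.
1 GeV → c/ℏ × (1 GeV in J) = 4.552e32 m/s².
Result: 4.15 × 4.552e32 = 1.889e33 m/s².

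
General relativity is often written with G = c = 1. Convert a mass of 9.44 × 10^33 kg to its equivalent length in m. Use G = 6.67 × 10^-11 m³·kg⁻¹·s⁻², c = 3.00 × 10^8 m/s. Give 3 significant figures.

7.00 × 10^6 m

In G = c = 1 units mass has dimensions of length; the conversion factor is G/c².
9.44 × 10^33 kg × (G/c²) = 7.00 × 10^6 m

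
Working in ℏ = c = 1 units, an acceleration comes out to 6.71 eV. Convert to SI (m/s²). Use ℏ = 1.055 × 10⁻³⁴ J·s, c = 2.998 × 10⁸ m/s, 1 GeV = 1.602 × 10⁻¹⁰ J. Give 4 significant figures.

3.055 × 10²⁴ m/s²

Acceleration is [L]/[T]² = c·[E]/ℏ.
1 GeV → c/ℏ × (1 GeV in J) = 4.552 × 10³² m/s².
Convert the energy scale: 6.71 eV = 6.71 × 10⁻⁹ GeV.
Result: 6.71 × 10⁻⁹ × 4.552 × 10³² = 3.055 × 10²⁴ m/s².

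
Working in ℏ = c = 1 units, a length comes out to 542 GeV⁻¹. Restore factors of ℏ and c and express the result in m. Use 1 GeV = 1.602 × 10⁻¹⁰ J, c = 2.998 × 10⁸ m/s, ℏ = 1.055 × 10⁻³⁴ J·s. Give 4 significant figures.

A length is [E]⁻¹ in ℏ=c=1; restore one factor of ℏc.
1 GeV⁻¹ → ℏc × (1 GeV in J)⁻¹ = 1.974 × 10⁻¹⁶ m.
Result: 542 × 1.974 × 10⁻¹⁶ = 1.070 × 10⁻¹³ m.

1.070 × 10⁻¹³ m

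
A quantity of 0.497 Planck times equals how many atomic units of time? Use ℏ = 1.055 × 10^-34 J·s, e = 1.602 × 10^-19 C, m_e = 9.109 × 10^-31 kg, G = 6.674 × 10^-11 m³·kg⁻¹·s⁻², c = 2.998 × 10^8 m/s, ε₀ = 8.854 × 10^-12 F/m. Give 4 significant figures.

Planck time: t_P = √(ℏG/c⁵) = 5.392 × 10^-44 s
atomic unit of time: τ_au = (4πε₀)²ℏ³/(m_e e⁴) = 2.423 × 10^-17 s
0.497 × 5.392 × 10^-44 / 2.423 × 10^-17 = 1.106 × 10^-27

1.106 × 10^-27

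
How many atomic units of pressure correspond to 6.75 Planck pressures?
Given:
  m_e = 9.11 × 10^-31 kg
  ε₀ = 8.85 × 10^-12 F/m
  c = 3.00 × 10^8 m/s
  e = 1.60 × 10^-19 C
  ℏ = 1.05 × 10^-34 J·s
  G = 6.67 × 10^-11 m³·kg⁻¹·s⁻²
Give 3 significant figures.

Planck pressure: p_P = c⁷/(ℏG²) = 4.68 × 10^113 Pa
atomic unit of pressure: P_au = E_h/a₀³ = m_e⁴e¹⁰/((4πε₀)⁵ℏ⁸) = 3.01 × 10^13 Pa
6.75 × 4.68 × 10^113 / 3.01 × 10^13 = 1.05 × 10^101

1.05 × 10^101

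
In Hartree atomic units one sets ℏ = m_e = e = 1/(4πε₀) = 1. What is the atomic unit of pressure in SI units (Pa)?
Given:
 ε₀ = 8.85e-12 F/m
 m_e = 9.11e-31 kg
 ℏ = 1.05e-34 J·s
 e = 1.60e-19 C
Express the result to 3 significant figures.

3.01e13 Pa

P_au = E_h/a₀³ = m_e⁴e¹⁰/((4πε₀)⁵ℏ⁸)
E_h = 4.38e-18 J
a₀ = 5.26e-11 m
E_h/a₀³ = 3.01e13 Pa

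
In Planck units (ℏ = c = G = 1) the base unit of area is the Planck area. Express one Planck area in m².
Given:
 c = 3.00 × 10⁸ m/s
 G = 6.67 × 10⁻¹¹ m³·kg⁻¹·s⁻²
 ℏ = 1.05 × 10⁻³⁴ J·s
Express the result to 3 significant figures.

A_P = ℏG/c³
  = 7.00 × 10⁻⁴⁵ / 2.70 × 10²⁵
  = 2.59 × 10⁻⁷⁰ m²

2.59 × 10⁻⁷⁰ m²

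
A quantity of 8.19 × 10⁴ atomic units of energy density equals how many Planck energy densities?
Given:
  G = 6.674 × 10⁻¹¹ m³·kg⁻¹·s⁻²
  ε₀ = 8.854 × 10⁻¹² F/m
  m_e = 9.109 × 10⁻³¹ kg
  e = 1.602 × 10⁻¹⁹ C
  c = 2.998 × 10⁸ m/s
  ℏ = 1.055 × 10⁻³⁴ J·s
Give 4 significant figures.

atomic unit of energy density: u_au = E_h/a₀³ = m_e⁴e¹⁰/((4πε₀)⁵ℏ⁸) = 2.929 × 10¹³ J/m³
Planck energy density: u_P = c⁷/(ℏG²) = 4.632 × 10¹¹³ J/m³
8.19 × 10⁴ × 2.929 × 10¹³ / 4.632 × 10¹¹³ = 5.179 × 10⁻⁹⁶

5.179 × 10⁻⁹⁶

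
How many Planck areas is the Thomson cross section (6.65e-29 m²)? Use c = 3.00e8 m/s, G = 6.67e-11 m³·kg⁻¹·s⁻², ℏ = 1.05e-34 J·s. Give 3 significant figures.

Planck area: A_P = ℏG/c³ = 2.59e-70 m².
6.65e-29 / 2.59e-70 = 2.56e41

2.56e41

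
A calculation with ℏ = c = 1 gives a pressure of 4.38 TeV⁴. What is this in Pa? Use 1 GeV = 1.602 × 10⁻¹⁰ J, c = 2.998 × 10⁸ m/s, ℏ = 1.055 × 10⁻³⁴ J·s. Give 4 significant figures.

9.117 × 10⁴⁹ Pa

Pressure is [E]/[L]³ = [E]⁴/(ℏc)³.
1 GeV⁴ → 1/(ℏc)³ × (1 GeV in J)⁴ = 2.082 × 10³⁷ Pa.
Convert the energy scale: 4.38 TeV⁴ = 4.38 × 10¹² GeV⁴.
Result: 4.38 × 10¹² × 2.082 × 10³⁷ = 9.117 × 10⁴⁹ Pa.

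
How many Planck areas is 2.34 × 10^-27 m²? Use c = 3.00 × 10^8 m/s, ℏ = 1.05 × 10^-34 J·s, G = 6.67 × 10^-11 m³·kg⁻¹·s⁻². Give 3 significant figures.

9.02 × 10^42

Planck area: A_P = ℏG/c³ = 2.59 × 10^-70 m².
2.34 × 10^-27 / 2.59 × 10^-70 = 9.02 × 10^42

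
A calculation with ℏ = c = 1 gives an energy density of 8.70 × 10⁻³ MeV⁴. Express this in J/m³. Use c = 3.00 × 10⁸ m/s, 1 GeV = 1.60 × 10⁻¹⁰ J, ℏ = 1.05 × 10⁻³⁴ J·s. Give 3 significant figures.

1.82 × 10²³ J/m³

[E]/[L]³ = [E]⁴/(ℏc)³; restore (ℏc)⁻³.
1 GeV⁴ → 1/(ℏc)³ × (1 GeV in J)⁴ = 2.10 × 10³⁷ J/m³.
Convert the energy scale: 8.70 × 10⁻³ MeV⁴ = 8.70 × 10⁻¹⁵ GeV⁴.
Result: 8.70 × 10⁻¹⁵ × 2.10 × 10³⁷ = 1.82 × 10²³ J/m³.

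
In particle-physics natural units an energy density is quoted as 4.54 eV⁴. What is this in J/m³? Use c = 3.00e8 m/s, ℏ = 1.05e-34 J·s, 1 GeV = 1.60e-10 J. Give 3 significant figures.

95.2 J/m³

[E]/[L]³ = [E]⁴/(ℏc)³; restore (ℏc)⁻³.
1 GeV⁴ → 1/(ℏc)³ × (1 GeV in J)⁴ = 2.10e37 J/m³.
Convert the energy scale: 4.54 eV⁴ = 4.54e-36 GeV⁴.
Result: 4.54e-36 × 2.10e37 = 95.2 J/m³.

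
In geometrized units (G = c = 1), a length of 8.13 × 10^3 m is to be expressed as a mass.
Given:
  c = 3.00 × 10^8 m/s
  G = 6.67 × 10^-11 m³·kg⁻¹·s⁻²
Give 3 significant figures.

1.10 × 10^31 kg

Length → mass via c²/G.
8.13 × 10^3 m × (c²/G) = 1.10 × 10^31 kg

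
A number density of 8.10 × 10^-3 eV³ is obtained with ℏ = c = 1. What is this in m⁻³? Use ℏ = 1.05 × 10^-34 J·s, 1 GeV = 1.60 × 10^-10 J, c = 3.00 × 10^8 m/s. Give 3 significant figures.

Number density is [L]⁻³ = [E]³/(ℏc)³.
1 GeV³ → 1/(ℏc)³ × (1 GeV in J)³ = 1.31 × 10^47 m⁻³.
Convert the energy scale: 8.10 × 10^-3 eV³ = 8.10 × 10^-30 GeV³.
Result: 8.10 × 10^-30 × 1.31 × 10^47 = 1.06 × 10^18 m⁻³.

1.06 × 10^18 m⁻³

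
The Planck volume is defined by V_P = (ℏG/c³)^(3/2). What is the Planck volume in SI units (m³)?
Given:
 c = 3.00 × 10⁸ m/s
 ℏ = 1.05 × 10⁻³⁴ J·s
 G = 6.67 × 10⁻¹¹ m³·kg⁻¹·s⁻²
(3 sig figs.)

4.18 × 10⁻¹⁰⁵ m³

V_P = (ℏG/c³)^(3/2)
  = √(1.75 × 10⁻²⁰⁹)
  = 4.18 × 10⁻¹⁰⁵ m³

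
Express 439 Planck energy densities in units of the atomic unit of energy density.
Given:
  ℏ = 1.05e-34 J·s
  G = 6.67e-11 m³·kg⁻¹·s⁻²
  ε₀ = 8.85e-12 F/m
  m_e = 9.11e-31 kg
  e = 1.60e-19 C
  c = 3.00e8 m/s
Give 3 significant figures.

Planck energy density: u_P = c⁷/(ℏG²) = 4.68e113 J/m³
atomic unit of energy density: u_au = E_h/a₀³ = m_e⁴e¹⁰/((4πε₀)⁵ℏ⁸) = 3.01e13 J/m³
439 × 4.68e113 / 3.01e13 = 6.82e102

6.82e102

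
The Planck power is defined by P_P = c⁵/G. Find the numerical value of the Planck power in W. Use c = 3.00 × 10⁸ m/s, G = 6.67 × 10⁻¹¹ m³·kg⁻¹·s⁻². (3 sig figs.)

3.64 × 10⁵² W

P_P = c⁵/G
  = 2.43 × 10⁴² / 6.67 × 10⁻¹¹
  = 3.64 × 10⁵² W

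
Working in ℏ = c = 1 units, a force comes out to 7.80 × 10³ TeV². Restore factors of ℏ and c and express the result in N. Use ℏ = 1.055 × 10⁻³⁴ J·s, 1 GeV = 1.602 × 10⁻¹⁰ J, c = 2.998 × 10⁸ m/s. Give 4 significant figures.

Force is [E]/[L] = [E]²/(ℏc); restore (ℏc)⁻¹.
1 GeV² → 1/(ℏc) × (1 GeV in J)² = 8.114 × 10⁵ N.
Convert the energy scale: 7.80 × 10³ TeV² = 7.80 × 10⁹ GeV².
Result: 7.80 × 10⁹ × 8.114 × 10⁵ = 6.329 × 10¹⁵ N.

6.329 × 10¹⁵ N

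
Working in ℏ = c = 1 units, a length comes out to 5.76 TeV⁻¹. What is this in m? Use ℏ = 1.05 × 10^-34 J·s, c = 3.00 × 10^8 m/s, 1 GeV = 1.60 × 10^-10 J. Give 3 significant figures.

1.13 × 10^-18 m

A length is [E]⁻¹ in ℏ=c=1; restore one factor of ℏc.
1 GeV⁻¹ → ℏc × (1 GeV in J)⁻¹ = 1.97 × 10^-16 m.
Convert the energy scale: 5.76 TeV⁻¹ = 5.76 × 10^-3 GeV⁻¹.
Result: 5.76 × 10^-3 × 1.97 × 10^-16 = 1.13 × 10^-18 m.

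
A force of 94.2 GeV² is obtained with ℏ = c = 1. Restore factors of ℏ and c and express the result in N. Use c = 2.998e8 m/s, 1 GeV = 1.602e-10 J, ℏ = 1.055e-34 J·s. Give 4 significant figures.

Force is [E]/[L] = [E]²/(ℏc); restore (ℏc)⁻¹.
1 GeV² → 1/(ℏc) × (1 GeV in J)² = 8.114e5 N.
Result: 94.2 × 8.114e5 = 7.643e7 N.

7.643e7 N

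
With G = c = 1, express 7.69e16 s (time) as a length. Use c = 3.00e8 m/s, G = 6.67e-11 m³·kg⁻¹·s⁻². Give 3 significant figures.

2.31e25 m

Time → length via c.
7.69e16 s × (c) = 2.31e25 m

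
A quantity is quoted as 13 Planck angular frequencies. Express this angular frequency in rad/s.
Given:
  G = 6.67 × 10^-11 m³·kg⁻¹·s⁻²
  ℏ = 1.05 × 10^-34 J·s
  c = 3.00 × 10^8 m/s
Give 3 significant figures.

One Planck angular frequency: ω_P = √(c⁵/(ℏG)) = 1.86 × 10^43 rad/s.
13 × 1.86 × 10^43 rad/s = 2.42 × 10^44 rad/s

2.42 × 10^44 rad/s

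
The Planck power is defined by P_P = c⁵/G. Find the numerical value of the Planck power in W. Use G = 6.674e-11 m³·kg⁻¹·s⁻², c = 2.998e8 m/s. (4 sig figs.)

3.629e52 W

P_P = c⁵/G
  = 2.422e42 / 6.674e-11
  = 3.629e52 W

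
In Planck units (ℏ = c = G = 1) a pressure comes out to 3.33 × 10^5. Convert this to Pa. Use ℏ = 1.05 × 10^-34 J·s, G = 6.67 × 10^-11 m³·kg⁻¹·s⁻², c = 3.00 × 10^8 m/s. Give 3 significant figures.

1.56 × 10^119 Pa

One Planck pressure: p_P = c⁷/(ℏG²) = 4.68 × 10^113 Pa.
3.33 × 10^5 × 4.68 × 10^113 Pa = 1.56 × 10^119 Pa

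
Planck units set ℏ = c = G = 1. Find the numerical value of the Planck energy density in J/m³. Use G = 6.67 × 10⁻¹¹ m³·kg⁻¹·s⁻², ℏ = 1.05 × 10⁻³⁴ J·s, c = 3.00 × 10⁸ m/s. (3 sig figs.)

4.68 × 10¹¹³ J/m³

The unique combination of the constants set to 1 with dimensions of energy density is u_P = c⁷/(ℏG²).
  = 2.19 × 10⁵⁹ / 4.67 × 10⁻⁵⁵
  = 4.68 × 10¹¹³ J/m³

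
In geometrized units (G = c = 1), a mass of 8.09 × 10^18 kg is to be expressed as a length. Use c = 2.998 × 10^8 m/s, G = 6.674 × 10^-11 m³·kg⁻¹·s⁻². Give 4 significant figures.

6.007 × 10^-9 m

In G = c = 1 units mass has dimensions of length; the conversion factor is G/c².
8.09 × 10^18 kg × (G/c²) = 6.007 × 10^-9 m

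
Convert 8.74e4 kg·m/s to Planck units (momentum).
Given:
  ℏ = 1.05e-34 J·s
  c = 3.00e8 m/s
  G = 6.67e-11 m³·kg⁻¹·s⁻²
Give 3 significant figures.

Planck momentum: p_P = √(ℏc³/G) = 6.52 kg·m/s.
8.74e4 / 6.52 = 1.34e4

1.34e4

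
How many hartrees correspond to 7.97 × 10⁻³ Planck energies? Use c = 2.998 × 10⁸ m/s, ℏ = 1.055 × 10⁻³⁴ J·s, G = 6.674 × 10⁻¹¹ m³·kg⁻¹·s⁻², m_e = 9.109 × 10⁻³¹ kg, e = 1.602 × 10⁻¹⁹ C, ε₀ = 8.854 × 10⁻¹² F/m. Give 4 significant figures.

Planck energy: E_P = √(ℏc⁵/G) = 1.957 × 10⁹ J
hartree: E_h = m_e e⁴/(4πε₀ℏ)² = 4.354 × 10⁻¹⁸ J
7.97 × 10⁻³ × 1.957 × 10⁹ / 4.354 × 10⁻¹⁸ = 3.581 × 10²⁴

3.581 × 10²⁴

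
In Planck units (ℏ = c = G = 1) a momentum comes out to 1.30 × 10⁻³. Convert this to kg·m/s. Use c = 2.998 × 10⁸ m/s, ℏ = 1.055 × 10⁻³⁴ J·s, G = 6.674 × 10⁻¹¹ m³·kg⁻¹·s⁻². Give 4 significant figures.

One Planck momentum: p_P = √(ℏc³/G) = 6.527 kg·m/s.
1.30 × 10⁻³ × 6.527 kg·m/s = 8.484 × 10⁻³ kg·m/s

8.484 × 10⁻³ kg·m/s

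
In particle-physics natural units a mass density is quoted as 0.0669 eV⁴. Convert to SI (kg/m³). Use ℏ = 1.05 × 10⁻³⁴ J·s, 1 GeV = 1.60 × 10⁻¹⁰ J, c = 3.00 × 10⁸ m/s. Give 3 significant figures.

Mass density is [E]/(c²[L]³) = [E]⁴/(ℏ³c⁵).
1 GeV⁴ → 1/(ℏ³c⁵) × (1 GeV in J)⁴ = 2.33 × 10²⁰ kg/m³.
Convert the energy scale: 0.0669 eV⁴ = 6.69 × 10⁻³⁸ GeV⁴.
Result: 6.69 × 10⁻³⁸ × 2.33 × 10²⁰ = 1.56 × 10⁻¹⁷ kg/m³.

1.56 × 10⁻¹⁷ kg/m³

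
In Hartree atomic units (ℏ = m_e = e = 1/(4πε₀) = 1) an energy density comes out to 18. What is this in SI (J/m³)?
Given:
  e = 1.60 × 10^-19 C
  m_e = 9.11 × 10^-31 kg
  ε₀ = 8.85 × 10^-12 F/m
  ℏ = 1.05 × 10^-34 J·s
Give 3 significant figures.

One atomic unit of energy density: u_au = E_h/a₀³ = m_e⁴e¹⁰/((4πε₀)⁵ℏ⁸) = 3.01 × 10^13 J/m³.
18 × 3.01 × 10^13 J/m³ = 5.42 × 10^14 J/m³

5.42 × 10^14 J/m³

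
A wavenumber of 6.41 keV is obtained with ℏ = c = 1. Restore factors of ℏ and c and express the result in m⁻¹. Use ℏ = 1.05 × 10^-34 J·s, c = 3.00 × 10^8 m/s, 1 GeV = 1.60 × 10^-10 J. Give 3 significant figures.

3.26 × 10^10 m⁻¹

Inverse length is [E]/(ℏc).
1 GeV → 1/(ℏc) × (1 GeV in J) = 5.08 × 10^15 m⁻¹.
Convert the energy scale: 6.41 keV = 6.41 × 10^-6 GeV.
Result: 6.41 × 10^-6 × 5.08 × 10^15 = 3.26 × 10^10 m⁻¹.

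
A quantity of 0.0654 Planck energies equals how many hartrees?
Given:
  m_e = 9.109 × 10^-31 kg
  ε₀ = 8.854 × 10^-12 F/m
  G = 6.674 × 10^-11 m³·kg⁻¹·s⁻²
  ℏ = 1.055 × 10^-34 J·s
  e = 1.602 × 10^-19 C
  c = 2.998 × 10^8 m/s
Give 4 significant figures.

Planck energy: E_P = √(ℏc⁵/G) = 1.957 × 10^9 J
hartree: E_h = m_e e⁴/(4πε₀ℏ)² = 4.354 × 10^-18 J
0.0654 × 1.957 × 10^9 / 4.354 × 10^-18 = 2.939 × 10^25

2.939 × 10^25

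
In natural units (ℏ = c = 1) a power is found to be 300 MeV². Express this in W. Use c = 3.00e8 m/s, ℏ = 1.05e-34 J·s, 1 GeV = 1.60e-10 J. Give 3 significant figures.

Power is [E]/[T] = [E]²/ℏ.
1 GeV² → 1/ℏ × (1 GeV in J)² = 2.44e14 W.
Convert the energy scale: 300 MeV² = 3.00e-4 GeV².
Result: 3.00e-4 × 2.44e14 = 7.31e10 W.

7.31e10 W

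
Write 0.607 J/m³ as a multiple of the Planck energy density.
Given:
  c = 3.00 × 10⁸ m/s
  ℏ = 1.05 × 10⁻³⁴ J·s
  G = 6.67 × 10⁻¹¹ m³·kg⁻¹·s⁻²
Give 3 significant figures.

1.30 × 10⁻¹¹⁴

Planck energy density: u_P = c⁷/(ℏG²) = 4.68 × 10¹¹³ J/m³.
0.607 / 4.68 × 10¹¹³ = 1.30 × 10⁻¹¹⁴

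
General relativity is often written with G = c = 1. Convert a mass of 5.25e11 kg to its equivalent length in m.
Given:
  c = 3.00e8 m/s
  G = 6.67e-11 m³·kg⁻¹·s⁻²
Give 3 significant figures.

3.89e-16 m

In G = c = 1 units mass has dimensions of length; the conversion factor is G/c².
5.25e11 kg × (G/c²) = 3.89e-16 m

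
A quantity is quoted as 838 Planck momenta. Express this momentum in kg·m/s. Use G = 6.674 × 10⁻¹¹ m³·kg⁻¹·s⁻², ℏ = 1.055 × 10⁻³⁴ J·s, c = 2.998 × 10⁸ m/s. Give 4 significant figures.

One Planck momentum: p_P = √(ℏc³/G) = 6.527 kg·m/s.
838 × 6.527 kg·m/s = 5.469 × 10³ kg·m/s

5.469 × 10³ kg·m/s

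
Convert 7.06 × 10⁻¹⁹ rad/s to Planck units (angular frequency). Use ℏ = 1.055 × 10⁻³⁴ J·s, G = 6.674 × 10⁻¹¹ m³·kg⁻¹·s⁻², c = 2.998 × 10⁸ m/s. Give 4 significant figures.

Planck angular frequency: ω_P = √(c⁵/(ℏG)) = 1.855 × 10⁴³ rad/s.
7.06 × 10⁻¹⁹ / 1.855 × 10⁴³ = 3.807 × 10⁻⁶²

3.807 × 10⁻⁶²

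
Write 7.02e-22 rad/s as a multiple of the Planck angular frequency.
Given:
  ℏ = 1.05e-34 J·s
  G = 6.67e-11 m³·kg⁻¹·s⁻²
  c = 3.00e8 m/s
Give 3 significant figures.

3.77e-65

Planck angular frequency: ω_P = √(c⁵/(ℏG)) = 1.86e43 rad/s.
7.02e-22 / 1.86e43 = 3.77e-65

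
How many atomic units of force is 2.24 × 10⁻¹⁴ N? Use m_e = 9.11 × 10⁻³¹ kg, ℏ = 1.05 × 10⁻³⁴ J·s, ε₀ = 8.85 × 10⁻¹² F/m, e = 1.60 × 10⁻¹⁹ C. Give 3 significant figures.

2.69 × 10⁻⁷

atomic unit of force: F_au = E_h/a₀ = m_e²e⁶/((4πε₀)³ℏ⁴) = 8.33 × 10⁻⁸ N.
2.24 × 10⁻¹⁴ / 8.33 × 10⁻⁸ = 2.69 × 10⁻⁷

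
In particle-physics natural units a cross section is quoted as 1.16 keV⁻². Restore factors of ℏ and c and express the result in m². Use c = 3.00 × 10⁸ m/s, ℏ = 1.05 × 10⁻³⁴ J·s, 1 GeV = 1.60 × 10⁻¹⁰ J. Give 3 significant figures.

4.50 × 10⁻²⁰ m²

Area is [L]² = [E]⁻²·(ℏc)²; restore (ℏc)².
1 GeV⁻² → (ℏc)² × (1 GeV in J)⁻² = 3.88 × 10⁻³² m².
Convert the energy scale: 1.16 keV⁻² = 1.16 × 10¹² GeV⁻².
Result: 1.16 × 10¹² × 3.88 × 10⁻³² = 4.50 × 10⁻²⁰ m².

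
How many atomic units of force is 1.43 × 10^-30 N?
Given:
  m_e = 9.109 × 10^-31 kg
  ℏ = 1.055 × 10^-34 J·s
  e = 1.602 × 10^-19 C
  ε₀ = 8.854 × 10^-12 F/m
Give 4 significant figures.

1.740 × 10^-23

atomic unit of force: F_au = E_h/a₀ = m_e²e⁶/((4πε₀)³ℏ⁴) = 8.220 × 10^-8 N.
1.43 × 10^-30 / 8.220 × 10^-8 = 1.740 × 10^-23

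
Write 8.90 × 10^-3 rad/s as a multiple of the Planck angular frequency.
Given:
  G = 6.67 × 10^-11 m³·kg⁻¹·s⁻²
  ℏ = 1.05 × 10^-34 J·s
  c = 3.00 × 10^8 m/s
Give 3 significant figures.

4.78 × 10^-46

Planck angular frequency: ω_P = √(c⁵/(ℏG)) = 1.86 × 10^43 rad/s.
8.90 × 10^-3 / 1.86 × 10^43 = 4.78 × 10^-46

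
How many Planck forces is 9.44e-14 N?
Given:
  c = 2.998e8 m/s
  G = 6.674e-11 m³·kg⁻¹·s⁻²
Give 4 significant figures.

7.799e-58

Planck force: F_P = c⁴/G = 1.210e44 N.
9.44e-14 / 1.210e44 = 7.799e-58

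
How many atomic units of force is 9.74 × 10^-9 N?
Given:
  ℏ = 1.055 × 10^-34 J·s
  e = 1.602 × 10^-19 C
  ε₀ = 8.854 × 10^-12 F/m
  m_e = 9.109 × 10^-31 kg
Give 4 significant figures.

0.1185

atomic unit of force: F_au = E_h/a₀ = m_e²e⁶/((4πε₀)³ℏ⁴) = 8.220 × 10^-8 N.
9.74 × 10^-9 / 8.220 × 10^-8 = 0.1185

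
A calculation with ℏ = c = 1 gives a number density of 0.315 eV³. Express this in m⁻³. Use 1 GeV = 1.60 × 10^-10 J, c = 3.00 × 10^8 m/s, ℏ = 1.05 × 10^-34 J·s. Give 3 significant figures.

4.13 × 10^19 m⁻³

Number density is [L]⁻³ = [E]³/(ℏc)³.
1 GeV³ → 1/(ℏc)³ × (1 GeV in J)³ = 1.31 × 10^47 m⁻³.
Convert the energy scale: 0.315 eV³ = 3.15 × 10^-28 GeV³.
Result: 3.15 × 10^-28 × 1.31 × 10^47 = 4.13 × 10^19 m⁻³.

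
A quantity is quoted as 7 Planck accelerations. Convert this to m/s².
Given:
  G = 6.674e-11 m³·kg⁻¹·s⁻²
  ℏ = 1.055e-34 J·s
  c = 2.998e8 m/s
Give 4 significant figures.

One Planck acceleration: a_P = √(c⁷/(ℏG)) = 5.560e51 m/s².
7 × 5.560e51 m/s² = 3.892e52 m/s²

3.892e52 m/s²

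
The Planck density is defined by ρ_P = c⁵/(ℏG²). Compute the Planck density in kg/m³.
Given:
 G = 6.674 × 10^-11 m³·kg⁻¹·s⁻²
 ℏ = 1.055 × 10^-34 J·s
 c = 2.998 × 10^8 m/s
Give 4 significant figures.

5.154 × 10^96 kg/m³

ρ_P = c⁵/(ℏG²)
  = 2.422 × 10^42 / 4.699 × 10^-55
  = 5.154 × 10^96 kg/m³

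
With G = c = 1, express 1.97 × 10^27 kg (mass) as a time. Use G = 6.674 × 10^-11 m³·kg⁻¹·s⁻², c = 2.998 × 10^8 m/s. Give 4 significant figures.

Mass → time via G/c³.
1.97 × 10^27 kg × (G/c³) = 4.879 × 10^-9 s

4.879 × 10^-9 s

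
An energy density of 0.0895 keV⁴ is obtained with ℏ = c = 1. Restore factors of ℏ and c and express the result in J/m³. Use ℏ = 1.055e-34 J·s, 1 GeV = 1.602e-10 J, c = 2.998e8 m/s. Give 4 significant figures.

[E]/[L]³ = [E]⁴/(ℏc)³; restore (ℏc)⁻³.
1 GeV⁴ → 1/(ℏc)³ × (1 GeV in J)⁴ = 2.082e37 J/m³.
Convert the energy scale: 0.0895 keV⁴ = 8.95e-26 GeV⁴.
Result: 8.95e-26 × 2.082e37 = 1.863e12 J/m³.

1.863e12 J/m³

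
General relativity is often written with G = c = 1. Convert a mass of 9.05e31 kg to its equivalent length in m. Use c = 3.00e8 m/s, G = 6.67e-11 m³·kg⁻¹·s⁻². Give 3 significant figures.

6.71e4 m

In G = c = 1 units mass has dimensions of length; the conversion factor is G/c².
9.05e31 kg × (G/c²) = 6.71e4 m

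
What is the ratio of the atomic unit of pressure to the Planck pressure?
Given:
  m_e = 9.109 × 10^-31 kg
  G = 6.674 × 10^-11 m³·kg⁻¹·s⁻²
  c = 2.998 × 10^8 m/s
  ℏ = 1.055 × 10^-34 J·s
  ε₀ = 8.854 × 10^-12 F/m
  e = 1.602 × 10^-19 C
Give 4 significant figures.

atomic unit of pressure: P_au = E_h/a₀³ = m_e⁴e¹⁰/((4πε₀)⁵ℏ⁸) = 2.929 × 10^13 Pa
Planck pressure: p_P = c⁷/(ℏG²) = 4.632 × 10^113 Pa
ratio = 2.929 × 10^13 / 4.632 × 10^113 = 6.323 × 10^-101

6.323 × 10^-101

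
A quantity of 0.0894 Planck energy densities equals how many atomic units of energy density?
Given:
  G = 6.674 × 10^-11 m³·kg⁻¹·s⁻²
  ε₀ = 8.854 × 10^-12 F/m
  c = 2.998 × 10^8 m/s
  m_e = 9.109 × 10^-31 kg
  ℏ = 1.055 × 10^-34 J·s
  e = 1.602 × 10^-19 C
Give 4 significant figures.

Planck energy density: u_P = c⁷/(ℏG²) = 4.632 × 10^113 J/m³
atomic unit of energy density: u_au = E_h/a₀³ = m_e⁴e¹⁰/((4πε₀)⁵ℏ⁸) = 2.929 × 10^13 J/m³
0.0894 × 4.632 × 10^113 / 2.929 × 10^13 = 1.414 × 10^99

1.414 × 10^99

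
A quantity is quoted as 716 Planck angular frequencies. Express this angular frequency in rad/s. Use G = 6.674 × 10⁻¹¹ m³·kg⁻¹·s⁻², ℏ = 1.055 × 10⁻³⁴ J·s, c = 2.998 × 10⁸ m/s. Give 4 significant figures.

1.328 × 10⁴⁶ rad/s

One Planck angular frequency: ω_P = √(c⁵/(ℏG)) = 1.855 × 10⁴³ rad/s.
716 × 1.855 × 10⁴³ rad/s = 1.328 × 10⁴⁶ rad/s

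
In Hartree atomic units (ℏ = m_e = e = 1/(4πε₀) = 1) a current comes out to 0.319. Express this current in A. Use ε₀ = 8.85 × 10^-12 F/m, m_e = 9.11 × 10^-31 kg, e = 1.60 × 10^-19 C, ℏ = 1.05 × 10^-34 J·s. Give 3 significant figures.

2.13 × 10^-3 A

One atomic unit of electric current: I_au = e E_h/ℏ = m_e e⁵/((4πε₀)²ℏ³) = 6.67 × 10^-3 A.
0.319 × 6.67 × 10^-3 A = 2.13 × 10^-3 A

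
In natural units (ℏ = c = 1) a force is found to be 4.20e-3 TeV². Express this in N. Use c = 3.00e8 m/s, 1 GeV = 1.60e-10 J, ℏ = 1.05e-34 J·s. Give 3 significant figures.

Force is [E]/[L] = [E]²/(ℏc); restore (ℏc)⁻¹.
1 GeV² → 1/(ℏc) × (1 GeV in J)² = 8.13e5 N.
Convert the energy scale: 4.20e-3 TeV² = 4.20e3 GeV².
Result: 4.20e3 × 8.13e5 = 3.41e9 N.

3.41e9 N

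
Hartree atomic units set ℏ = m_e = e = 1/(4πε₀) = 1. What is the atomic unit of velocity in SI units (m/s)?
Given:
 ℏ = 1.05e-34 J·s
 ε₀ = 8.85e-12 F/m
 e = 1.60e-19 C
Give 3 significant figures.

2.19e6 m/s

The unique combination of the constants set to 1 with dimensions of velocity is v_au = e²/(4πε₀ℏ).
  = 2.56e-38 / 1.17e-44
  = 2.19e6 m/s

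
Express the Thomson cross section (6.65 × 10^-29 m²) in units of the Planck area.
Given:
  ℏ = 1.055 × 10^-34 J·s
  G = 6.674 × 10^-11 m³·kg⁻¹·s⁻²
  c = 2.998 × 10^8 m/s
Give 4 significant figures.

2.545 × 10^41

Planck area: A_P = ℏG/c³ = 2.613 × 10^-70 m².
6.65 × 10^-29 / 2.613 × 10^-70 = 2.545 × 10^41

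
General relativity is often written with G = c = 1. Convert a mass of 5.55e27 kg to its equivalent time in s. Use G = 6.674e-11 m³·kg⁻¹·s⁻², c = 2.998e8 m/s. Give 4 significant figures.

Mass → time via G/c³.
5.55e27 kg × (G/c³) = 1.375e-8 s

1.375e-8 s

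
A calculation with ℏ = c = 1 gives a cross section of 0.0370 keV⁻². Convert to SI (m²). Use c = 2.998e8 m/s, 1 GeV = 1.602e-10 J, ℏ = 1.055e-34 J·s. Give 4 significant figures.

Area is [L]² = [E]⁻²·(ℏc)²; restore (ℏc)².
1 GeV⁻² → (ℏc)² × (1 GeV in J)⁻² = 3.898e-32 m².
Convert the energy scale: 0.0370 keV⁻² = 3.70e10 GeV⁻².
Result: 3.70e10 × 3.898e-32 = 1.442e-21 m².

1.442e-21 m²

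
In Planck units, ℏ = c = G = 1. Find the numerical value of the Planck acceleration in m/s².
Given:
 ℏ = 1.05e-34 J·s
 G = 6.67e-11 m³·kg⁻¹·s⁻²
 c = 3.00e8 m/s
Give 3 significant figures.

The unique combination of the constants set to 1 with dimensions of acceleration is a_P = √(c⁷/(ℏG)).
  = √(3.12e103)
  = 5.59e51 m/s²

5.59e51 m/s²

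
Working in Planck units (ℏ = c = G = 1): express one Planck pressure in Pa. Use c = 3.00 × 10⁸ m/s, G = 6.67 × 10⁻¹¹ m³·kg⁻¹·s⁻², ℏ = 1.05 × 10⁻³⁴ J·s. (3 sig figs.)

The unique combination of the constants set to 1 with dimensions of pressure is p_P = c⁷/(ℏG²).
  = 2.19 × 10⁵⁹ / 4.67 × 10⁻⁵⁵
  = 4.68 × 10¹¹³ Pa

4.68 × 10¹¹³ Pa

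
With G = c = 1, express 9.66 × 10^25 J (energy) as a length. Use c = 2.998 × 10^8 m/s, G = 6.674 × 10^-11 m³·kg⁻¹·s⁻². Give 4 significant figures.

Energy → length via G/c⁴.
9.66 × 10^25 J × (G/c⁴) = 7.981 × 10^-19 m

7.981 × 10^-19 m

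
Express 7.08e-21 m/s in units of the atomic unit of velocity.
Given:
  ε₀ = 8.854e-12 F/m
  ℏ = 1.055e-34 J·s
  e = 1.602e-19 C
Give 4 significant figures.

atomic unit of velocity: v_au = e²/(4πε₀ℏ) = 2.186e6 m/s.
7.08e-21 / 2.186e6 = 3.238e-27

3.238e-27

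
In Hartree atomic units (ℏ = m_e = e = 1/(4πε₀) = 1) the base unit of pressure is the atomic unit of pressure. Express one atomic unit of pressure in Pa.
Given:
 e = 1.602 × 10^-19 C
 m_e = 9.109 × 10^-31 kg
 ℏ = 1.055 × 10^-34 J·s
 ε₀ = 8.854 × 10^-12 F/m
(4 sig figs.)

2.929 × 10^13 Pa

P_au = E_h/a₀³ = m_e⁴e¹⁰/((4πε₀)⁵ℏ⁸)
E_h = 4.354 × 10^-18 J
a₀ = 5.297 × 10^-11 m
E_h/a₀³ = 2.929 × 10^13 Pa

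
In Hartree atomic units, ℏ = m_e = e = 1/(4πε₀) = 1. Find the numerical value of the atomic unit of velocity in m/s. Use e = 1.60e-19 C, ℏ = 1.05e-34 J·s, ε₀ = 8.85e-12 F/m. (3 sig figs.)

The unique combination of the constants set to 1 with dimensions of velocity is v_au = e²/(4πε₀ℏ).
  = 2.56e-38 / 1.17e-44
  = 2.19e6 m/s

2.19e6 m/s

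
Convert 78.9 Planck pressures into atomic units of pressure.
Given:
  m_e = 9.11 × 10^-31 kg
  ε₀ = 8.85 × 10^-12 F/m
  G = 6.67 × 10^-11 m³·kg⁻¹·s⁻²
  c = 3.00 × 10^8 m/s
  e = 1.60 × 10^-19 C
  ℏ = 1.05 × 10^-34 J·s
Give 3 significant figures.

1.23 × 10^102

Planck pressure: p_P = c⁷/(ℏG²) = 4.68 × 10^113 Pa
atomic unit of pressure: P_au = E_h/a₀³ = m_e⁴e¹⁰/((4πε₀)⁵ℏ⁸) = 3.01 × 10^13 Pa
78.9 × 4.68 × 10^113 / 3.01 × 10^13 = 1.23 × 10^102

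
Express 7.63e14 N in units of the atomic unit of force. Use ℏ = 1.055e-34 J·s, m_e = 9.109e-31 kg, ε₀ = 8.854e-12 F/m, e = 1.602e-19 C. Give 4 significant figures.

9.283e21

atomic unit of force: F_au = E_h/a₀ = m_e²e⁶/((4πε₀)³ℏ⁴) = 8.220e-8 N.
7.63e14 / 8.220e-8 = 9.283e21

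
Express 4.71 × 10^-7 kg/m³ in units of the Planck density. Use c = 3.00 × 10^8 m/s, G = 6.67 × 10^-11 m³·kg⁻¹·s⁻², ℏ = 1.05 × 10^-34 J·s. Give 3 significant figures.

9.05 × 10^-104

Planck density: ρ_P = c⁵/(ℏG²) = 5.20 × 10^96 kg/m³.
4.71 × 10^-7 / 5.20 × 10^96 = 9.05 × 10^-104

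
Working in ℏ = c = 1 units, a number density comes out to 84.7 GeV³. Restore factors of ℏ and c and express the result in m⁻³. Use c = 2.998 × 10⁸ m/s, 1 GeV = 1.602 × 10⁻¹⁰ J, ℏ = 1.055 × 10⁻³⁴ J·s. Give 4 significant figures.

Number density is [L]⁻³ = [E]³/(ℏc)³.
1 GeV³ → 1/(ℏc)³ × (1 GeV in J)³ = 1.299 × 10⁴⁷ m⁻³.
Result: 84.7 × 1.299 × 10⁴⁷ = 1.101 × 10⁴⁹ m⁻³.

1.101 × 10⁴⁹ m⁻³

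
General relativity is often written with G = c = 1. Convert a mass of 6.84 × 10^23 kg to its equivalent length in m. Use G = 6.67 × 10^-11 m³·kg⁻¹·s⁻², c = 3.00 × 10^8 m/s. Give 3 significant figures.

5.07 × 10^-4 m

In G = c = 1 units mass has dimensions of length; the conversion factor is G/c².
6.84 × 10^23 kg × (G/c²) = 5.07 × 10^-4 m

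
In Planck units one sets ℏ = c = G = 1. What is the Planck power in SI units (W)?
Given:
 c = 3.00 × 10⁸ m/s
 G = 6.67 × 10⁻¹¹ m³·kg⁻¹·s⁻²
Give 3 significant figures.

P_P = c⁵/G
  = 2.43 × 10⁴² / 6.67 × 10⁻¹¹
  = 3.64 × 10⁵² W

3.64 × 10⁵² W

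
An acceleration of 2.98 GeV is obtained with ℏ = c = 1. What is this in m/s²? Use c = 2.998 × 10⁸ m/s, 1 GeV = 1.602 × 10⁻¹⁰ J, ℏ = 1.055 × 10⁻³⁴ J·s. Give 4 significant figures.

1.357 × 10³³ m/s²

Acceleration is [L]/[T]² = c·[E]/ℏ.
1 GeV → c/ℏ × (1 GeV in J) = 4.552 × 10³² m/s².
Result: 2.98 × 4.552 × 10³² = 1.357 × 10³³ m/s².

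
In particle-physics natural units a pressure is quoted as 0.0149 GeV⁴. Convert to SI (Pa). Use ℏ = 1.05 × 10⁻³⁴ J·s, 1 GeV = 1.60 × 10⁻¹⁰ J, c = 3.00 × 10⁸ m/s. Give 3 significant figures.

3.12 × 10³⁵ Pa

Pressure is [E]/[L]³ = [E]⁴/(ℏc)³.
1 GeV⁴ → 1/(ℏc)³ × (1 GeV in J)⁴ = 2.10 × 10³⁷ Pa.
Result: 0.0149 × 2.10 × 10³⁷ = 3.12 × 10³⁵ Pa.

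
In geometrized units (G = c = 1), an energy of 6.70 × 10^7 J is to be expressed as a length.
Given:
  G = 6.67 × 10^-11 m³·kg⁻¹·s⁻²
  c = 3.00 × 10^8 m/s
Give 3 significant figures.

5.52 × 10^-37 m

Energy → length via G/c⁴.
6.70 × 10^7 J × (G/c⁴) = 5.52 × 10^-37 m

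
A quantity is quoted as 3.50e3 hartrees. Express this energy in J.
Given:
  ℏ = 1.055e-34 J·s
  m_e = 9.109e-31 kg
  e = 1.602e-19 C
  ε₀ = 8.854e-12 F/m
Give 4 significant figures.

1.524e-14 J

One hartree: E_h = m_e e⁴/(4πε₀ℏ)² = 4.354e-18 J.
3.50e3 × 4.354e-18 J = 1.524e-14 J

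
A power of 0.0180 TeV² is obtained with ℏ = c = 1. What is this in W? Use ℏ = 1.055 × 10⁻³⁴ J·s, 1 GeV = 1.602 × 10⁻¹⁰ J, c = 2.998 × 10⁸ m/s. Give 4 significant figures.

4.379 × 10¹⁸ W

Power is [E]/[T] = [E]²/ℏ.
1 GeV² → 1/ℏ × (1 GeV in J)² = 2.433 × 10¹⁴ W.
Convert the energy scale: 0.0180 TeV² = 1.80 × 10⁴ GeV².
Result: 1.80 × 10⁴ × 2.433 × 10¹⁴ = 4.379 × 10¹⁸ W.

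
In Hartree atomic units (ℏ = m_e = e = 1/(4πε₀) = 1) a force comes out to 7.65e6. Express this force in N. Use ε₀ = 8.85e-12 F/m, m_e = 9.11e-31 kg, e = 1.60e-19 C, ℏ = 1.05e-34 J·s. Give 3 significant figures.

0.637 N

One atomic unit of force: F_au = E_h/a₀ = m_e²e⁶/((4πε₀)³ℏ⁴) = 8.33e-8 N.
7.65e6 × 8.33e-8 N = 0.637 N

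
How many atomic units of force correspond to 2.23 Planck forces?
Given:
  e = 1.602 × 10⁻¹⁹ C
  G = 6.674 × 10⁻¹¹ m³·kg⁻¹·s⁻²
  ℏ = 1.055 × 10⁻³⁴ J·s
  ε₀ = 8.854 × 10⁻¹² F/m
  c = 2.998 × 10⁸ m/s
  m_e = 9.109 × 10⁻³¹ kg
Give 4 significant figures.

3.284 × 10⁵¹

Planck force: F_P = c⁴/G = 1.210 × 10⁴⁴ N
atomic unit of force: F_au = E_h/a₀ = m_e²e⁶/((4πε₀)³ℏ⁴) = 8.220 × 10⁻⁸ N
2.23 × 1.210 × 10⁴⁴ / 8.220 × 10⁻⁸ = 3.284 × 10⁵¹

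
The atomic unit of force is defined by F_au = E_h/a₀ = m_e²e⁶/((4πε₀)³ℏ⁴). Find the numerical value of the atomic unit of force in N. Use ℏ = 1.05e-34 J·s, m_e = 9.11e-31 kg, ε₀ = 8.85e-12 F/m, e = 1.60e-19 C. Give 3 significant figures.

F_au = E_h/a₀ = m_e²e⁶/((4πε₀)³ℏ⁴)
E_h = 4.38e-18 J
a₀ = 5.26e-11 m
E_h/a₀ = 8.33e-8 N

8.33e-8 N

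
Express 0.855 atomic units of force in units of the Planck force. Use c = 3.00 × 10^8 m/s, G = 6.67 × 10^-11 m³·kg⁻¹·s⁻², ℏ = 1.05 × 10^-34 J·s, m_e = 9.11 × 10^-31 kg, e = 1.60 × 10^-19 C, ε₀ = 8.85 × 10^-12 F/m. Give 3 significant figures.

5.86 × 10^-52

atomic unit of force: F_au = E_h/a₀ = m_e²e⁶/((4πε₀)³ℏ⁴) = 8.33 × 10^-8 N
Planck force: F_P = c⁴/G = 1.21 × 10^44 N
0.855 × 8.33 × 10^-8 / 1.21 × 10^44 = 5.86 × 10^-52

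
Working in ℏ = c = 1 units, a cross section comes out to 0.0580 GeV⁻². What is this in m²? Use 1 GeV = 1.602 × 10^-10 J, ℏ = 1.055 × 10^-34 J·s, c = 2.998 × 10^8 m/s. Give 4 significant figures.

Area is [L]² = [E]⁻²·(ℏc)²; restore (ℏc)².
1 GeV⁻² → (ℏc)² × (1 GeV in J)⁻² = 3.898 × 10^-32 m².
Result: 0.0580 × 3.898 × 10^-32 = 2.261 × 10^-33 m².

2.261 × 10^-33 m²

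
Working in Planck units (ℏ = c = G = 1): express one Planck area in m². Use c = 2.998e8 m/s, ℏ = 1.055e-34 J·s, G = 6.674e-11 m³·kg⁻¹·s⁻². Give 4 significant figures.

2.613e-70 m²

Dimensional analysis gives A_P = ℏG/c³.
  = 7.041e-45 / 2.695e25
  = 2.613e-70 m²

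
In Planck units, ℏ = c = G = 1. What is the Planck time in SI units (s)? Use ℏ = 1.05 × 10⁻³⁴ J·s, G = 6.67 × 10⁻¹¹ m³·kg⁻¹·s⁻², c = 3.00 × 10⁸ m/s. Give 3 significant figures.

5.37 × 10⁻⁴⁴ s

From ℏ = c = G = 1 the time scale is t_P = √(ℏG/c⁵).
  = √(2.88 × 10⁻⁸⁷)
  = 5.37 × 10⁻⁴⁴ s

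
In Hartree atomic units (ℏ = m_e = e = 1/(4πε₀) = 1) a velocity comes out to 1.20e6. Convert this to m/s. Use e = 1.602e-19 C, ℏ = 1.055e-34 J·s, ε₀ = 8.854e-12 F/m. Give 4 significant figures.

One atomic unit of velocity: v_au = e²/(4πε₀ℏ) = 2.186e6 m/s.
1.20e6 × 2.186e6 m/s = 2.624e12 m/s

2.624e12 m/s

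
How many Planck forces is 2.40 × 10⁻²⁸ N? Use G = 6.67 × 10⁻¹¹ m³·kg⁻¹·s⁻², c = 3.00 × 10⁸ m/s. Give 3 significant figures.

1.98 × 10⁻⁷²

Planck force: F_P = c⁴/G = 1.21 × 10⁴⁴ N.
2.40 × 10⁻²⁸ / 1.21 × 10⁴⁴ = 1.98 × 10⁻⁷²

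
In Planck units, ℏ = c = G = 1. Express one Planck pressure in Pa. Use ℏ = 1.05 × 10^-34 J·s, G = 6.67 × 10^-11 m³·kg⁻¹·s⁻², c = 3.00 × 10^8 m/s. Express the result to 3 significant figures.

4.68 × 10^113 Pa

From ℏ = c = G = 1 the pressure scale is p_P = c⁷/(ℏG²).
  = 2.19 × 10^59 / 4.67 × 10^-55
  = 4.68 × 10^113 Pa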